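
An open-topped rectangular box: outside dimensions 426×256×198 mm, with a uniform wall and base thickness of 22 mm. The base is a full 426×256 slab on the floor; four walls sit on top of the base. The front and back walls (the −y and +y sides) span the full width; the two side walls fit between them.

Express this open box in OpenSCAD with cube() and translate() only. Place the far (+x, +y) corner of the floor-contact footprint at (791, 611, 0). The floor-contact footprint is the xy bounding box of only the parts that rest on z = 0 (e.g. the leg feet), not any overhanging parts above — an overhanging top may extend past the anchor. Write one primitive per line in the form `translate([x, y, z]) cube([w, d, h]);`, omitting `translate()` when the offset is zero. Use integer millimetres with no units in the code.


translate([365, 355, 0]) cube([426, 256, 22]);
translate([365, 355, 22]) cube([426, 22, 176]);
translate([365, 589, 22]) cube([426, 22, 176]);
translate([365, 377, 22]) cube([22, 212, 176]);
translate([769, 377, 22]) cube([22, 212, 176]);


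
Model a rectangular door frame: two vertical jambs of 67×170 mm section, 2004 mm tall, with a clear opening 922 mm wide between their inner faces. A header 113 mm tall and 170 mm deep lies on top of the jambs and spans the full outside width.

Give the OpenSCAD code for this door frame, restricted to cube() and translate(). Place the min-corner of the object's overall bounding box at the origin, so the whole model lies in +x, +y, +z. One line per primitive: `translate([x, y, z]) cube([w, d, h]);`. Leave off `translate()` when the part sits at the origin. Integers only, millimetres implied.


cube([67, 170, 2004]);
translate([989, 0, 0]) cube([67, 170, 2004]);
translate([0, 0, 2004]) cube([1056, 170, 113]);


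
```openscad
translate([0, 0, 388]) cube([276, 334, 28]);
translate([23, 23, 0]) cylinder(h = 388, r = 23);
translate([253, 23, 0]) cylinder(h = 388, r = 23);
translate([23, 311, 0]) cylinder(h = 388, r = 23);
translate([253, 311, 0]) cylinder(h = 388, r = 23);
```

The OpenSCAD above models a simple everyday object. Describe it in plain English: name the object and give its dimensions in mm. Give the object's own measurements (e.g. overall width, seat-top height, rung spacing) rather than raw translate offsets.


A simple wooden stool: a rectangular seat 276 mm (x) by 334 mm (y), 28 mm thick, top face at z = 416 mm, on four round legs, each 46 mm in diameter. The legs rest on z = 0, each leg's axis is inset half a diameter from the nearest pair of seat edges (so the leg's bounding box is flush with the corner).


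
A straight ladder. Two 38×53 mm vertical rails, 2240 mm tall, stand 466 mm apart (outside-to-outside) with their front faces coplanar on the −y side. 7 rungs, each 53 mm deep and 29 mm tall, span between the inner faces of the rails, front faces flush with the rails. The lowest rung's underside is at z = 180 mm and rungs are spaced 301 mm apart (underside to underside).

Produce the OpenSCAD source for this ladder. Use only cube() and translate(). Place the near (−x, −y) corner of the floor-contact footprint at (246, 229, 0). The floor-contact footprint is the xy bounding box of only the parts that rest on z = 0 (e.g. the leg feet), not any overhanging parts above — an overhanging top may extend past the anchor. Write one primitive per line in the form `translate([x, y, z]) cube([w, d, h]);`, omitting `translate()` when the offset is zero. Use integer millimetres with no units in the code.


translate([246, 229, 0]) cube([38, 53, 2240]);
translate([674, 229, 0]) cube([38, 53, 2240]);
translate([284, 229, 180]) cube([390, 53, 29]);
translate([284, 229, 481]) cube([390, 53, 29]);
translate([284, 229, 782]) cube([390, 53, 29]);
translate([284, 229, 1083]) cube([390, 53, 29]);
translate([284, 229, 1384]) cube([390, 53, 29]);
translate([284, 229, 1685]) cube([390, 53, 29]);
translate([284, 229, 1986]) cube([390, 53, 29]);


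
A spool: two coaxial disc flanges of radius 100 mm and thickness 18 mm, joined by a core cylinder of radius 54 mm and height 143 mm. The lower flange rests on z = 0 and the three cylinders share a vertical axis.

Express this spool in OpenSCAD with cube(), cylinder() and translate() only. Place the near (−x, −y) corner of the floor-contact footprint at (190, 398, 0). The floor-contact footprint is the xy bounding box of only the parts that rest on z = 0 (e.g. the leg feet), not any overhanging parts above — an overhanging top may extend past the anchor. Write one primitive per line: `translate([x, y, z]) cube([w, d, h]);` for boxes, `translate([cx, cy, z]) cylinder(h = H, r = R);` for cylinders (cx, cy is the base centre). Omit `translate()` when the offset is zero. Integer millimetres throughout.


translate([290, 498, 0]) cylinder(h = 18, r = 100);
translate([290, 498, 18]) cylinder(h = 143, r = 54);
translate([290, 498, 161]) cylinder(h = 18, r = 100);


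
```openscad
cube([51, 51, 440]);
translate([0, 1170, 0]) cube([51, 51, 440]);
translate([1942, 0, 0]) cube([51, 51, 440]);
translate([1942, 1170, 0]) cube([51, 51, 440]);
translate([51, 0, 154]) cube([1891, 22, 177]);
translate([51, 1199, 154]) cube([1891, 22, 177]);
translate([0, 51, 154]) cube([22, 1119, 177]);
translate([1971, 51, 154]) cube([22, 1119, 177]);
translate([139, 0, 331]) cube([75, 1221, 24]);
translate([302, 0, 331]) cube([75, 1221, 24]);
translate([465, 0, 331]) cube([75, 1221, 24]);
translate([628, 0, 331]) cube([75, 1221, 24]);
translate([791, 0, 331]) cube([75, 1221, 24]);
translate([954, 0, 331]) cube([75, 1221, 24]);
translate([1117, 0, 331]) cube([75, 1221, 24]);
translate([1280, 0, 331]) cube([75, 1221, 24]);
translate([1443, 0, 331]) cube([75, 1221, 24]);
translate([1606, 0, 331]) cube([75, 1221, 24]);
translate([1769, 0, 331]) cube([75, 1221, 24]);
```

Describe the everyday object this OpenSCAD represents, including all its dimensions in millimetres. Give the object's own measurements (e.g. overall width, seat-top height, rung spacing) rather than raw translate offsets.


A bed frame 1993 mm long (x) by 1221 mm wide (y). Four 51×51 mm corner posts, 440 mm tall, at the corners of the footprint. Four rails of 22 mm thickness and 177 mm height run between adjacent posts with their undersides at z = 154 mm, their outer faces flush with the outside of the frame (the two x-running rails run between the posts' inner faces; the two y-running rails run between the posts' inner faces). 11 slats, each 75 mm wide (x) and 24 mm thick, lie across the top of the two x-running rails, running the full 1221 mm width of the frame in y; along x they sit between the end posts with a 88 mm gap after the −x posts and between neighbouring slats, leaving 98 mm before the +x posts.


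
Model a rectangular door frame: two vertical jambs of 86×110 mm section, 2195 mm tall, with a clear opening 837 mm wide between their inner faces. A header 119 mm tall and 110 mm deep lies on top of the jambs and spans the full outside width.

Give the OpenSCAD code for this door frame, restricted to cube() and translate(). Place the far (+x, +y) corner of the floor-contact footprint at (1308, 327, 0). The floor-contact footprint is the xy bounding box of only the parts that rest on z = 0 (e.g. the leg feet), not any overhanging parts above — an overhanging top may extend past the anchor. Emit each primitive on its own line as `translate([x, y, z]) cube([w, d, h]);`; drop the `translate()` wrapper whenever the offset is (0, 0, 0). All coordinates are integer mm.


translate([299, 217, 0]) cube([86, 110, 2195]);
translate([1222, 217, 0]) cube([86, 110, 2195]);
translate([299, 217, 2195]) cube([1009, 110, 119]);


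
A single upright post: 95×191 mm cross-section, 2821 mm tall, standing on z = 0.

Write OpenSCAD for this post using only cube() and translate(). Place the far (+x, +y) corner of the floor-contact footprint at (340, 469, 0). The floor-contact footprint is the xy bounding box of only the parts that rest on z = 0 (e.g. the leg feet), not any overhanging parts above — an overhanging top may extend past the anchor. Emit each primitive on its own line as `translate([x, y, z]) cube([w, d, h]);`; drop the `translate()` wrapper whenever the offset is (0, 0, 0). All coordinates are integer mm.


translate([245, 278, 0]) cube([95, 191, 2821]);


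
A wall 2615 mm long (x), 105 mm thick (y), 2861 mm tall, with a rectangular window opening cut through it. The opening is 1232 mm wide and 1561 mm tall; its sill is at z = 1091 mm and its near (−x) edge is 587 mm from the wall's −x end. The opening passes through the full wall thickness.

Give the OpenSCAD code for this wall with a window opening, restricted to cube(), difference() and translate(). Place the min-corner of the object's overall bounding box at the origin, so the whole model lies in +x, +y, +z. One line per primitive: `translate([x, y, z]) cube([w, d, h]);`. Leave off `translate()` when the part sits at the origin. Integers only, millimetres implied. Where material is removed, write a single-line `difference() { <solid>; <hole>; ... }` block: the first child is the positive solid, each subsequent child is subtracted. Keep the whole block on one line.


difference() { cube([2615, 105, 2861]); translate([587, 0, 1091]) cube([1232, 105, 1561]); }


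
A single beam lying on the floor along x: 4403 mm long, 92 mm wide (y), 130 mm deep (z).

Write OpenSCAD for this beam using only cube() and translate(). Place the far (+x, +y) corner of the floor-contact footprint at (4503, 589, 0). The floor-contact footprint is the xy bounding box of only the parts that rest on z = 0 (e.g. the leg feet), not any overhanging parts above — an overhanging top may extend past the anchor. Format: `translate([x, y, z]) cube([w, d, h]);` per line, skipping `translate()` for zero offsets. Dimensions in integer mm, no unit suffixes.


translate([100, 497, 0]) cube([4403, 92, 130]);


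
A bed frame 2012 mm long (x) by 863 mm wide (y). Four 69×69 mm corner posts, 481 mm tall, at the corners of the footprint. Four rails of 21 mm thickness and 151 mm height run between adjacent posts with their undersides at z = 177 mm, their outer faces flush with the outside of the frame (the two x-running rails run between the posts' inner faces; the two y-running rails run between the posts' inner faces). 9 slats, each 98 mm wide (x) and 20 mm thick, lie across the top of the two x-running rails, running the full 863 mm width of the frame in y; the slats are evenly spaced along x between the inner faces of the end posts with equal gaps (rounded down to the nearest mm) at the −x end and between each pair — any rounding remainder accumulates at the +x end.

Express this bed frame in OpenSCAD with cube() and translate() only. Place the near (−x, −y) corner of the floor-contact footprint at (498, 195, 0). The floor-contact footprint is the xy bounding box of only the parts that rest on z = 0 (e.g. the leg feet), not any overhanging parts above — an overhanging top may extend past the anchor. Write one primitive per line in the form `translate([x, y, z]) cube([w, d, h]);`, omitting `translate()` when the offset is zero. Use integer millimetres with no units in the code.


translate([498, 195, 0]) cube([69, 69, 481]);
translate([498, 989, 0]) cube([69, 69, 481]);
translate([2441, 195, 0]) cube([69, 69, 481]);
translate([2441, 989, 0]) cube([69, 69, 481]);
translate([567, 195, 177]) cube([1874, 21, 151]);
translate([567, 1037, 177]) cube([1874, 21, 151]);
translate([498, 264, 177]) cube([21, 725, 151]);
translate([2489, 264, 177]) cube([21, 725, 151]);
translate([666, 195, 328]) cube([98, 863, 20]);
translate([863, 195, 328]) cube([98, 863, 20]);
translate([1060, 195, 328]) cube([98, 863, 20]);
translate([1257, 195, 328]) cube([98, 863, 20]);
translate([1454, 195, 328]) cube([98, 863, 20]);
translate([1651, 195, 328]) cube([98, 863, 20]);
translate([1848, 195, 328]) cube([98, 863, 20]);
translate([2045, 195, 328]) cube([98, 863, 20]);
translate([2242, 195, 328]) cube([98, 863, 20]);


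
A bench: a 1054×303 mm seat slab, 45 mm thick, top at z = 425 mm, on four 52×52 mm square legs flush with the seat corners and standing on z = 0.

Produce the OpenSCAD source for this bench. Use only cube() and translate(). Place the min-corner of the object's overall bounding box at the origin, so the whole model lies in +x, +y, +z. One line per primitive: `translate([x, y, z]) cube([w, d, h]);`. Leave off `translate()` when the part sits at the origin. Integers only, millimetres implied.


translate([0, 0, 380]) cube([1054, 303, 45]);
cube([52, 52, 380]);
translate([0, 251, 0]) cube([52, 52, 380]);
translate([1002, 0, 0]) cube([52, 52, 380]);
translate([1002, 251, 0]) cube([52, 52, 380]);


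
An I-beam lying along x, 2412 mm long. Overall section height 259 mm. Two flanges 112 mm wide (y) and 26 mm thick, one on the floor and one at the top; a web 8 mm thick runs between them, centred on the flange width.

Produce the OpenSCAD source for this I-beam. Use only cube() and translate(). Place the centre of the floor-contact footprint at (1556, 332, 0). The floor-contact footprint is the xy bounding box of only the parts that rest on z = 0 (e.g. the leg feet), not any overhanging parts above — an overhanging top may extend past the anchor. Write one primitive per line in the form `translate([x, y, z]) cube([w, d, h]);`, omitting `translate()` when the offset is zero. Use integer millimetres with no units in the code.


translate([350, 276, 0]) cube([2412, 112, 26]);
translate([350, 328, 26]) cube([2412, 8, 207]);
translate([350, 276, 233]) cube([2412, 112, 26]);


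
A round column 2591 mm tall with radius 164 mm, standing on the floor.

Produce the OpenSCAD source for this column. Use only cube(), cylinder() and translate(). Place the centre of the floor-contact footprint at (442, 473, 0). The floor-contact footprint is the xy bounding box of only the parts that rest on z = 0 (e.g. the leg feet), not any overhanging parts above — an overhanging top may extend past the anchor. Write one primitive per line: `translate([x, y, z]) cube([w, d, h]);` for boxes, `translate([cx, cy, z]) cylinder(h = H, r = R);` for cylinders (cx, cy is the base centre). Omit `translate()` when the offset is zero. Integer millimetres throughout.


translate([442, 473, 0]) cylinder(h = 2591, r = 164);


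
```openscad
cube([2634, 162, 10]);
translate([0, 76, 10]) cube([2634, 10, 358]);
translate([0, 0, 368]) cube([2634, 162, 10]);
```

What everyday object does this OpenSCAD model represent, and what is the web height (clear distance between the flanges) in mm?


An I-beam. The web height is 358 mm.

Two wide flanges with a thin centred web — an I-beam. Overall 378 mm minus two 10 mm flanges gives a web of 378 − 2·10 = 358 mm.


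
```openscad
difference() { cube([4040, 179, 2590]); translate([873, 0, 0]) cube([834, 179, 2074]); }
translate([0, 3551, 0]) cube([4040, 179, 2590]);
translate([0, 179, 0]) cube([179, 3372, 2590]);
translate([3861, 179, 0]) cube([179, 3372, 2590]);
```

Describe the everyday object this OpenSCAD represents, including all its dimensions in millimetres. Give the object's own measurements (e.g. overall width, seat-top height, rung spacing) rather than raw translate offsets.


A single room: four walls, each 2590 mm tall and 179 mm thick, enclosing an outside footprint 4040×3730 mm (x × y), no floor or roof. The front and back walls (−y and +y sides) run the full x-width; the side walls fit between their inner faces. A door opening 834 mm wide and 2074 mm tall is cut through the front wall from the floor up, its −x edge 873 mm from the wall's −x end.


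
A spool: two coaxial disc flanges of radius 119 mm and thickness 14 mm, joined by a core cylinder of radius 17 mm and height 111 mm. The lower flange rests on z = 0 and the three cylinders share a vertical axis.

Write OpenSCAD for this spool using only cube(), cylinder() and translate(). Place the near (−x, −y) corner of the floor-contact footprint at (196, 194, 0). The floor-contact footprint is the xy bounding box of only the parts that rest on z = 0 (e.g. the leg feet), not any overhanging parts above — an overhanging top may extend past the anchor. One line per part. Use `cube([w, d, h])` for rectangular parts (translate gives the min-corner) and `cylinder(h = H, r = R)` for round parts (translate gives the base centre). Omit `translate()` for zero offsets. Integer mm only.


translate([315, 313, 0]) cylinder(h = 14, r = 119);
translate([315, 313, 14]) cylinder(h = 111, r = 17);
translate([315, 313, 125]) cylinder(h = 14, r = 119);


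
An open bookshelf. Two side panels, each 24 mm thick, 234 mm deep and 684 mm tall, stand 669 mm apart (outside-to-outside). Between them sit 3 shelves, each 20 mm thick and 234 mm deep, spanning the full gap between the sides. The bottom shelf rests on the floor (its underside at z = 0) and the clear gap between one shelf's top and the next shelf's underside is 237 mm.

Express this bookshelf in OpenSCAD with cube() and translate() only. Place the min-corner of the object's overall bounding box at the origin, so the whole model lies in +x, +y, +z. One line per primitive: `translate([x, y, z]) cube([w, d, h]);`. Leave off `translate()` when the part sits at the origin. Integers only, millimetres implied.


cube([24, 234, 684]);
translate([645, 0, 0]) cube([24, 234, 684]);
translate([24, 0, 0]) cube([621, 234, 20]);
translate([24, 0, 257]) cube([621, 234, 20]);
translate([24, 0, 514]) cube([621, 234, 20]);


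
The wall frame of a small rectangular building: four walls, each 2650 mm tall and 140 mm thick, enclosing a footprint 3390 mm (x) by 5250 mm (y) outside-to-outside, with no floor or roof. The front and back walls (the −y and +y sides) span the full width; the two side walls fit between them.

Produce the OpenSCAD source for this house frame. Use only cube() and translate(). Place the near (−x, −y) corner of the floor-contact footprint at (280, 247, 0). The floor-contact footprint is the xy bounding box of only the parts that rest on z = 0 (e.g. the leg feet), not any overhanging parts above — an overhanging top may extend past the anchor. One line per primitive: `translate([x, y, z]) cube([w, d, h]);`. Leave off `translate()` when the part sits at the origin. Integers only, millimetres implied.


translate([280, 247, 0]) cube([3390, 140, 2650]);
translate([280, 5357, 0]) cube([3390, 140, 2650]);
translate([280, 387, 0]) cube([140, 4970, 2650]);
translate([3530, 387, 0]) cube([140, 4970, 2650]);


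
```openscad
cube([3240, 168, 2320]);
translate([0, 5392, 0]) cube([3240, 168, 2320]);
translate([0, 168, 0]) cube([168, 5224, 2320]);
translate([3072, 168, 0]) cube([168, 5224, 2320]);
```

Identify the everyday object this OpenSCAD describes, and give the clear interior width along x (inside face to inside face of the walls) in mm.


A house (or room) frame. The interior width is 2904 mm.

Four 2320 mm walls enclosing a rectangle with no floor or roof — a room or house frame. Outside width is 3240 mm and wall thickness is 168 mm, so the interior width is 3240 − 2 × 168 = 2904 mm.


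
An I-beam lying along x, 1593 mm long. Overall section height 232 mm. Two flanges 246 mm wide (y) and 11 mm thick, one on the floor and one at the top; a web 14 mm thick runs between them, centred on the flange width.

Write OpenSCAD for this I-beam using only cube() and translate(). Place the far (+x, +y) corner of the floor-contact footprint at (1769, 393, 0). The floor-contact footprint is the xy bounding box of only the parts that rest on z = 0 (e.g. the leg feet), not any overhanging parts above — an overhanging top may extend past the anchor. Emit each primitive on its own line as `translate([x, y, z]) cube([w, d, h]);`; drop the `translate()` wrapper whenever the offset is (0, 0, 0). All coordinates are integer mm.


translate([176, 147, 0]) cube([1593, 246, 11]);
translate([176, 263, 11]) cube([1593, 14, 210]);
translate([176, 147, 221]) cube([1593, 246, 11]);


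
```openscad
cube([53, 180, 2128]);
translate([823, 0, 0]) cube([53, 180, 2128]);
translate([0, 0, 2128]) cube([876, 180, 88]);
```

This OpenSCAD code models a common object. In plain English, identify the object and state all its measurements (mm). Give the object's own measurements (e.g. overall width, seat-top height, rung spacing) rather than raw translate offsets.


A door frame. The clear opening is 770 mm wide and 2128 mm high. Two 53 mm wide jambs, 180 mm deep, stand either side of the opening from the floor to the top of the opening. A 88 mm thick head sits across the top of both jambs, spanning the full outside width of the frame.


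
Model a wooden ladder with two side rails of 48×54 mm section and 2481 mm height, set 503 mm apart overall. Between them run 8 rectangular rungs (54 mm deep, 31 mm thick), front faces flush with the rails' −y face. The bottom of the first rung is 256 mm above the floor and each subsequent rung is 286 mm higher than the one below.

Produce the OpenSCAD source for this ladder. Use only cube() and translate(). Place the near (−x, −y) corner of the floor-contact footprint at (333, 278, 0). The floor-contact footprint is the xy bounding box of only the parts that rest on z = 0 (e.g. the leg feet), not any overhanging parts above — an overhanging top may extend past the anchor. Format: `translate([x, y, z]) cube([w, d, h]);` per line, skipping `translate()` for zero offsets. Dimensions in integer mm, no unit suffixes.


translate([333, 278, 0]) cube([48, 54, 2481]);
translate([788, 278, 0]) cube([48, 54, 2481]);
translate([381, 278, 256]) cube([407, 54, 31]);
translate([381, 278, 542]) cube([407, 54, 31]);
translate([381, 278, 828]) cube([407, 54, 31]);
translate([381, 278, 1114]) cube([407, 54, 31]);
translate([381, 278, 1400]) cube([407, 54, 31]);
translate([381, 278, 1686]) cube([407, 54, 31]);
translate([381, 278, 1972]) cube([407, 54, 31]);
translate([381, 278, 2258]) cube([407, 54, 31]);


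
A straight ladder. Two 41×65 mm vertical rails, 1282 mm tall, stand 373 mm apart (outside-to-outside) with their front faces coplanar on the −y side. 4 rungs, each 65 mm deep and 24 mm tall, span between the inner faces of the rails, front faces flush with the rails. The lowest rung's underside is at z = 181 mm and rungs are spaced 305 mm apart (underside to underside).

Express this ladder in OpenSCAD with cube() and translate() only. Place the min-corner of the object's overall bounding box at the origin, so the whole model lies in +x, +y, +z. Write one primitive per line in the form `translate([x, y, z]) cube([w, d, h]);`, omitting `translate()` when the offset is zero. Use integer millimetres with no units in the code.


cube([41, 65, 1282]);
translate([332, 0, 0]) cube([41, 65, 1282]);
translate([41, 0, 181]) cube([291, 65, 24]);
translate([41, 0, 486]) cube([291, 65, 24]);
translate([41, 0, 791]) cube([291, 65, 24]);
translate([41, 0, 1096]) cube([291, 65, 24]);


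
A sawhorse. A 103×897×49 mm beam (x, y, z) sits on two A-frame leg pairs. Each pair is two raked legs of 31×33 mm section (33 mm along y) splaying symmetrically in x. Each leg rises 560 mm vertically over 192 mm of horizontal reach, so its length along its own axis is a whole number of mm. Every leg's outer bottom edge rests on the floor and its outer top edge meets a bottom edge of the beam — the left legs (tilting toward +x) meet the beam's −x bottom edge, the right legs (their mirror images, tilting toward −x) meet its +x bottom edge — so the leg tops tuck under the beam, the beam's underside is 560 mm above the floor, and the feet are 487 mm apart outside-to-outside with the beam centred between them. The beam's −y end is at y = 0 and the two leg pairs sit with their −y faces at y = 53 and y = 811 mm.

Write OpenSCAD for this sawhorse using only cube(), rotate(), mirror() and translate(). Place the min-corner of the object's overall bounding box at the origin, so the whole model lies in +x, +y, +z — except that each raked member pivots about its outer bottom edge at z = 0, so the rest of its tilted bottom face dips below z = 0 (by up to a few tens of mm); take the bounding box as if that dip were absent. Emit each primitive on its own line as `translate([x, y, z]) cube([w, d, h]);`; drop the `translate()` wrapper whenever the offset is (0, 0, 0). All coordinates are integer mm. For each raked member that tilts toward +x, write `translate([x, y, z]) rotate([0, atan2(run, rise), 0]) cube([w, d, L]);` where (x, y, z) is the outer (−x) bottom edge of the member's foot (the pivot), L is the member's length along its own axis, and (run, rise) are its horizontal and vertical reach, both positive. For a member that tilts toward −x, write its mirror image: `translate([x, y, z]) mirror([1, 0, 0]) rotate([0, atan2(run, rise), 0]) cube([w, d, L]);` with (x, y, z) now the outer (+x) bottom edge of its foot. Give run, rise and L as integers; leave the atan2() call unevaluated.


// leg length = √(192² + 560²) = 592
// right-leg outer foot x = 2·192 + 103 = 487
// beam min-corner = (192, 0, 560)
translate([192, 0, 560]) cube([103, 897, 49]);
translate([0, 53, 0]) rotate([0, atan2(192, 560), 0]) cube([31, 33, 592]);
translate([487, 53, 0]) mirror([1, 0, 0]) rotate([0, atan2(192, 560), 0]) cube([31, 33, 592]);
translate([0, 811, 0]) rotate([0, atan2(192, 560), 0]) cube([31, 33, 592]);
translate([487, 811, 0]) mirror([1, 0, 0]) rotate([0, atan2(192, 560), 0]) cube([31, 33, 592]);


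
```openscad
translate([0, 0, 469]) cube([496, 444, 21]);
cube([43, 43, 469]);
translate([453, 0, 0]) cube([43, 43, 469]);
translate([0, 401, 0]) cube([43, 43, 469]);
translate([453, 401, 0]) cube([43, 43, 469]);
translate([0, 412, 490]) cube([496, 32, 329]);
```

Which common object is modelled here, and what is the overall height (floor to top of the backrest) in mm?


A chair. The overall height is 819 mm.

A slab on four corner posts with a tall panel at the back — a chair. The seat slab sits at z = 469 with thickness 21, and the 329 mm backrest starts at the seat top, so the overall height is 469 + 21 + 329 = 819 mm.


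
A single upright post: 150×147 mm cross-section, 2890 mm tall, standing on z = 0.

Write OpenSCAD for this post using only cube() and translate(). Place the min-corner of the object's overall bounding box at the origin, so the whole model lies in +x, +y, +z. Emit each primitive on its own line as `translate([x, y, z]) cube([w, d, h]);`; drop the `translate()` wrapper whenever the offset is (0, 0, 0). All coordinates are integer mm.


cube([150, 147, 2890]);


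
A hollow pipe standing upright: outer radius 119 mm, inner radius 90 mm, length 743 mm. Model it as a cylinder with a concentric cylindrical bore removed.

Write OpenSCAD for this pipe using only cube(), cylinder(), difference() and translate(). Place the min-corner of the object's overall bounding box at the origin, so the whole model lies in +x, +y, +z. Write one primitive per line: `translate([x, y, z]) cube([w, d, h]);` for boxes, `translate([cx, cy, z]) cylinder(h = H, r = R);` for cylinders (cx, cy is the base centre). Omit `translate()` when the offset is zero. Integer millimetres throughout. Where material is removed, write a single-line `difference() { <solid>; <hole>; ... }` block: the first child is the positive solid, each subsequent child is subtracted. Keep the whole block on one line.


difference() { translate([119, 119, 0]) cylinder(h = 743, r = 119); translate([119, 119, 0]) cylinder(h = 743, r = 90); }


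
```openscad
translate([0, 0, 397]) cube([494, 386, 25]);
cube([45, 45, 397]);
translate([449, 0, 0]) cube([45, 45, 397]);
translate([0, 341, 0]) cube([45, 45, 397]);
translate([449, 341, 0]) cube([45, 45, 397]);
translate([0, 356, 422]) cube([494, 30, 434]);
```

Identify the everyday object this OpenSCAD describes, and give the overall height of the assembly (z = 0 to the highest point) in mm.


A chair. The overall height is 856 mm.

A slab on four corner posts with a tall panel at the back — a chair. The seat slab sits at z = 397 with thickness 25, and the 434 mm backrest starts at the seat top, so the overall height is 397 + 25 + 434 = 856 mm.


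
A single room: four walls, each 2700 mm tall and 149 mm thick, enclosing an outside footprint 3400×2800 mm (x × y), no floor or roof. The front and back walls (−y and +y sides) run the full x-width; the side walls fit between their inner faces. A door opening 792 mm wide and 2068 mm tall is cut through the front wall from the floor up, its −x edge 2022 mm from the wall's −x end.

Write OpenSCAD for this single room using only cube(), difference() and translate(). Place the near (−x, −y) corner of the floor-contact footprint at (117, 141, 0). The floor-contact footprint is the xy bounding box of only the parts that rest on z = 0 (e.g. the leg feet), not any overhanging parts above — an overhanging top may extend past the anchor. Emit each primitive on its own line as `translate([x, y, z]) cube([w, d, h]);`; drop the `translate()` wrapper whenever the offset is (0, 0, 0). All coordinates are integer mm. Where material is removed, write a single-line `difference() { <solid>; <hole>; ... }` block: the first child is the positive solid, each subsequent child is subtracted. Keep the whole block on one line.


difference() { translate([117, 141, 0]) cube([3400, 149, 2700]); translate([2139, 141, 0]) cube([792, 149, 2068]); }
translate([117, 2792, 0]) cube([3400, 149, 2700]);
translate([117, 290, 0]) cube([149, 2502, 2700]);
translate([3368, 290, 0]) cube([149, 2502, 2700]);


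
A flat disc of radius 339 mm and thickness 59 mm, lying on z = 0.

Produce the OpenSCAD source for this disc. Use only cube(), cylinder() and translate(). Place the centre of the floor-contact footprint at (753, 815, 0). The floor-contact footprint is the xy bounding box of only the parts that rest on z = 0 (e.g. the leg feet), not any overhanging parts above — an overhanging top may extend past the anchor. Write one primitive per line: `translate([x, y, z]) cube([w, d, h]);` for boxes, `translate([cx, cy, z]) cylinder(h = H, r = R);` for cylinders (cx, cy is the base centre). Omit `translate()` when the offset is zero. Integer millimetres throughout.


translate([753, 815, 0]) cylinder(h = 59, r = 339);


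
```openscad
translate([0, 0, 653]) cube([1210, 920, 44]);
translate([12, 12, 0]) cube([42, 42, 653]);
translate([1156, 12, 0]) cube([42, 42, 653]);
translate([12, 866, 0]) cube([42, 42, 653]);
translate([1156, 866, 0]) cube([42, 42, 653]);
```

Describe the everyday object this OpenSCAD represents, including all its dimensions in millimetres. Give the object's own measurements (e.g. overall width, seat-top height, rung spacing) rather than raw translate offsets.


A rectangular dining table. The top is 1210×920×44 mm with its upper surface at z = 697 mm. It stands on four 42×42 mm square legs, each inset 12 mm from the nearest pair of top edges, running from the floor to the underside of the top.


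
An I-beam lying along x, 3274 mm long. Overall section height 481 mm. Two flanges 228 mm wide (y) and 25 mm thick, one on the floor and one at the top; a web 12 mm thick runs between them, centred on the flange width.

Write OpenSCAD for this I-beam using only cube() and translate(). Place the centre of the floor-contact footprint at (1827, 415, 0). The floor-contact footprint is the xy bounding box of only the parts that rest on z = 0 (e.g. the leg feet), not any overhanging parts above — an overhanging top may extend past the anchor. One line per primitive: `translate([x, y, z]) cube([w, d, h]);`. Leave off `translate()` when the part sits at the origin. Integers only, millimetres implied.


translate([190, 301, 0]) cube([3274, 228, 25]);
translate([190, 409, 25]) cube([3274, 12, 431]);
translate([190, 301, 456]) cube([3274, 228, 25]);


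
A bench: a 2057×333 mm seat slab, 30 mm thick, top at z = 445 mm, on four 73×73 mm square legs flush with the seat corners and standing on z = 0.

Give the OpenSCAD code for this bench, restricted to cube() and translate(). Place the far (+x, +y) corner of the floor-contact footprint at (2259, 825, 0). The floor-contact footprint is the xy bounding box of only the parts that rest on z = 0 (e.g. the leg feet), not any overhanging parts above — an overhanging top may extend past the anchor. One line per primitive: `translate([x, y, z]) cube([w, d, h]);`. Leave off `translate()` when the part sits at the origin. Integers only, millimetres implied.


translate([202, 492, 415]) cube([2057, 333, 30]);
translate([202, 492, 0]) cube([73, 73, 415]);
translate([202, 752, 0]) cube([73, 73, 415]);
translate([2186, 492, 0]) cube([73, 73, 415]);
translate([2186, 752, 0]) cube([73, 73, 415]);


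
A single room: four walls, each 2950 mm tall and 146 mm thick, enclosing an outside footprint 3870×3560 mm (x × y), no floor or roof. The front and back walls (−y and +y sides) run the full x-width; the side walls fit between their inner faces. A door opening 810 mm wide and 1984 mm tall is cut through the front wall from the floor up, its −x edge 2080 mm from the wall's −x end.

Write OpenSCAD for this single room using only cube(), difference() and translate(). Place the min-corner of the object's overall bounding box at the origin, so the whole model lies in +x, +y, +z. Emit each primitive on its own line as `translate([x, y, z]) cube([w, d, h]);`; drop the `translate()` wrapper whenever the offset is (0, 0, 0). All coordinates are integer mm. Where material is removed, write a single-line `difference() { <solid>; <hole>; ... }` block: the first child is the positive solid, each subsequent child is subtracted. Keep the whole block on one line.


difference() { cube([3870, 146, 2950]); translate([2080, 0, 0]) cube([810, 146, 1984]); }
translate([0, 3414, 0]) cube([3870, 146, 2950]);
translate([0, 146, 0]) cube([146, 3268, 2950]);
translate([3724, 146, 0]) cube([146, 3268, 2950]);


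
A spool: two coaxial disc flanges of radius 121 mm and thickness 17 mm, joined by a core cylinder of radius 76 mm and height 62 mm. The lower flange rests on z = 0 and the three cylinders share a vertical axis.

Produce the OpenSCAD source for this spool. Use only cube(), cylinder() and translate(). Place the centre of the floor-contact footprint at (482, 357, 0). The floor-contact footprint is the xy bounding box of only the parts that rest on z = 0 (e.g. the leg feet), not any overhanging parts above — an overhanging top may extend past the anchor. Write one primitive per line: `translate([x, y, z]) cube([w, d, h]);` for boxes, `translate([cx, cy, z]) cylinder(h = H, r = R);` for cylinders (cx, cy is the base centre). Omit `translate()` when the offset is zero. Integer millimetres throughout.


translate([482, 357, 0]) cylinder(h = 17, r = 121);
translate([482, 357, 17]) cylinder(h = 62, r = 76);
translate([482, 357, 79]) cylinder(h = 17, r = 121);


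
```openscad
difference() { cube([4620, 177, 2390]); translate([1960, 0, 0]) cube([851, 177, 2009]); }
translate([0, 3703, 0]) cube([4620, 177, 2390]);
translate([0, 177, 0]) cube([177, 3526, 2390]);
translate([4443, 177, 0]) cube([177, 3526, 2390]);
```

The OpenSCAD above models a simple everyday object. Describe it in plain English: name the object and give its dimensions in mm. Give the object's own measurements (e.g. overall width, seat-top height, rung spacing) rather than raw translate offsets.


A single room: four walls, each 2390 mm tall and 177 mm thick, enclosing an outside footprint 4620×3880 mm (x × y), no floor or roof. The front and back walls (−y and +y sides) run the full x-width; the side walls fit between their inner faces. A door opening 851 mm wide and 2009 mm tall is cut through the front wall from the floor up, its −x edge 1960 mm from the wall's −x end.


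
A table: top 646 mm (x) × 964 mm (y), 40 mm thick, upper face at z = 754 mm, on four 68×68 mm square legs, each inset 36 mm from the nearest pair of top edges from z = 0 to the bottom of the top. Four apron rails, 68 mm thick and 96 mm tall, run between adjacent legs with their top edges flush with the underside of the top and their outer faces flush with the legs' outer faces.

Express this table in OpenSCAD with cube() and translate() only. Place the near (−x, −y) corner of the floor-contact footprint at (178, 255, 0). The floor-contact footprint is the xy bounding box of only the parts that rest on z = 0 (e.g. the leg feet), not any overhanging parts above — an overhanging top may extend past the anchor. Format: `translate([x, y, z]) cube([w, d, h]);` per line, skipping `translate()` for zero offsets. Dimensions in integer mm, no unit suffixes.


// leg_h = 754 - 40 = 714
// apron z = 714 - 96 = 618
translate([142, 219, 714]) cube([646, 964, 40]);
translate([178, 255, 0]) cube([68, 68, 714]);
translate([684, 255, 0]) cube([68, 68, 714]);
translate([178, 1079, 0]) cube([68, 68, 714]);
translate([684, 1079, 0]) cube([68, 68, 714]);
translate([246, 255, 618]) cube([438, 68, 96]);
translate([246, 1079, 618]) cube([438, 68, 96]);
translate([178, 323, 618]) cube([68, 756, 96]);
translate([684, 323, 618]) cube([68, 756, 96]);


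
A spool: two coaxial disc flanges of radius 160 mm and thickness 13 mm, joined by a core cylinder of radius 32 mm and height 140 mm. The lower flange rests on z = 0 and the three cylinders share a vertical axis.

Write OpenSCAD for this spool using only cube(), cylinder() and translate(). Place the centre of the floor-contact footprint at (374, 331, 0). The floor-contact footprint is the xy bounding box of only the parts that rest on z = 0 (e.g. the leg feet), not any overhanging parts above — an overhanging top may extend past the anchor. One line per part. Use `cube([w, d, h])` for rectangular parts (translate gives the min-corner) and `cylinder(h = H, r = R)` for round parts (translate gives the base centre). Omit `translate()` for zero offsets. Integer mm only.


translate([374, 331, 0]) cylinder(h = 13, r = 160);
translate([374, 331, 13]) cylinder(h = 140, r = 32);
translate([374, 331, 153]) cylinder(h = 13, r = 160);


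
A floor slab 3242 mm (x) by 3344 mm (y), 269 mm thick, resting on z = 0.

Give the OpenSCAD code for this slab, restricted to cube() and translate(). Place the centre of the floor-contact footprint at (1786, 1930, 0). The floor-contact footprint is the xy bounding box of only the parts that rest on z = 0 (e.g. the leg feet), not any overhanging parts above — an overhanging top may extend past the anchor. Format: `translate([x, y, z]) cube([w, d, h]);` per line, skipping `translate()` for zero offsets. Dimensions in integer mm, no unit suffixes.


translate([165, 258, 0]) cube([3242, 3344, 269]);


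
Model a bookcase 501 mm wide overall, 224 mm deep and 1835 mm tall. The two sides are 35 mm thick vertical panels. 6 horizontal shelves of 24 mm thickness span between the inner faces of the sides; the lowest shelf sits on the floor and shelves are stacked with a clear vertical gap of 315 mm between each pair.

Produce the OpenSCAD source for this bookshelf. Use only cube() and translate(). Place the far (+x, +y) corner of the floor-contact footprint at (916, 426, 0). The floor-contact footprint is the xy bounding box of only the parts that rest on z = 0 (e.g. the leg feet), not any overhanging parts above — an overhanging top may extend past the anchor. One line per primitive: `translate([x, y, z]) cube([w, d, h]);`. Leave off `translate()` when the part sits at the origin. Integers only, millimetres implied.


translate([415, 202, 0]) cube([35, 224, 1835]);
translate([881, 202, 0]) cube([35, 224, 1835]);
translate([450, 202, 0]) cube([431, 224, 24]);
translate([450, 202, 339]) cube([431, 224, 24]);
translate([450, 202, 678]) cube([431, 224, 24]);
translate([450, 202, 1017]) cube([431, 224, 24]);
translate([450, 202, 1356]) cube([431, 224, 24]);
translate([450, 202, 1695]) cube([431, 224, 24]);


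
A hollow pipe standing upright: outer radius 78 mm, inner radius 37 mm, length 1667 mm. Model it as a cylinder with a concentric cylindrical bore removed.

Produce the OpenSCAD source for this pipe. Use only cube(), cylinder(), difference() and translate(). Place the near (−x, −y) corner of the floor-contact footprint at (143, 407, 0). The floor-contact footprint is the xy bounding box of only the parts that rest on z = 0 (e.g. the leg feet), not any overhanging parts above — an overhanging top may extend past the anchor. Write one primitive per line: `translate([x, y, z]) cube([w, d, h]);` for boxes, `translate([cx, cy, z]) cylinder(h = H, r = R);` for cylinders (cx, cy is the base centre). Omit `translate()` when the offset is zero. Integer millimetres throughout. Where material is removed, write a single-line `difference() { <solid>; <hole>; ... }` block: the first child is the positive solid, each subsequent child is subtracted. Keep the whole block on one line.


difference() { translate([221, 485, 0]) cylinder(h = 1667, r = 78); translate([221, 485, 0]) cylinder(h = 1667, r = 37); }
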